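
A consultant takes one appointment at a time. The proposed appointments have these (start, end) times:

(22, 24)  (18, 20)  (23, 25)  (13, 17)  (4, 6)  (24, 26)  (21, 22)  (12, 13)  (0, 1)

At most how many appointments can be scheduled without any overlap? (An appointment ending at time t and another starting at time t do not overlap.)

By end time: (0,1), (4,6), (12,13), (13,17), (18,20), (21,22), (22,24), (23,25), (24,26).
Pick (0,1); next start ≥ 1 → (4,6); next start ≥ 6 → (12,13); next start ≥ 13 → (13,17); next start ≥ 17 → (18,20); next start ≥ 20 → (21,22); next start ≥ 22 → (22,24); next start ≥ 24 → (24,26).
Selected 8 appointments.

8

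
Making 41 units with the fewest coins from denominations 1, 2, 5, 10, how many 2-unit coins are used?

Greedy: take as many of the largest coin as possible, then repeat with the remainder.
41 = 4×10 + 1×1
Count of 2: 0

0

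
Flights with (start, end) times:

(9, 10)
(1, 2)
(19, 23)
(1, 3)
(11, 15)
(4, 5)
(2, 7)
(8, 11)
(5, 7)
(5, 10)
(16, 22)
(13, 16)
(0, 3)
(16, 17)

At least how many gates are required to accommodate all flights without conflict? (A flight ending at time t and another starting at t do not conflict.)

3

The answer is the maximum number of intervals overlapping at any instant.
Events (time:±→running): 0:+→1 1:+→2 1:+→3 … peak 3.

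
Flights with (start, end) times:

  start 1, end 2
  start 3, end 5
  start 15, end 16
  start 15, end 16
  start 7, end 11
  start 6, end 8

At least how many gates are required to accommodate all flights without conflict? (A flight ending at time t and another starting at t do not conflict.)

Events (time:±→running): 1:+→1 2:-→0 3:+→1 5:-→0 6:+→1 7:+→2 … peak 2.

2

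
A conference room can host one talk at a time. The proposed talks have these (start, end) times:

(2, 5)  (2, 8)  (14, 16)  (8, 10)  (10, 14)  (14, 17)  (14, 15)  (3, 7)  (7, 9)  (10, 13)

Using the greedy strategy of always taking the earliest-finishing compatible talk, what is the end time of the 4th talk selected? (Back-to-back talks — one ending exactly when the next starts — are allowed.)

15

Greedy by earliest finish: after sorting by end time, pick each interval compatible with the last pick.
By end time: (2,5), (3,7), (2,8), (7,9), (8,10), (10,13), (10,14), (14,15), (14,16), (14,17).
Pick (2,5); next start ≥ 5 → (7,9); next start ≥ 9 → (10,13); next start ≥ 13 → (14,15).
Selected: (2,5) (7,9) (10,13) (14,15)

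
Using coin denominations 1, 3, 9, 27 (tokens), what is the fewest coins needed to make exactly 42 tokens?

Use the largest denomination that fits, subtract, and repeat.
42 = 1×27 + 1×9 + 2×3
Total coins = 1 + 1 + 2 = 4

4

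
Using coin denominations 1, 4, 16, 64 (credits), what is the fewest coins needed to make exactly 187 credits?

Use the largest denomination that fits, subtract, and repeat.
187 − 2×64→59 − 3×16→11 − 2×4→3 − 3×1→0
Total coins = 2 + 3 + 2 + 3 = 10

10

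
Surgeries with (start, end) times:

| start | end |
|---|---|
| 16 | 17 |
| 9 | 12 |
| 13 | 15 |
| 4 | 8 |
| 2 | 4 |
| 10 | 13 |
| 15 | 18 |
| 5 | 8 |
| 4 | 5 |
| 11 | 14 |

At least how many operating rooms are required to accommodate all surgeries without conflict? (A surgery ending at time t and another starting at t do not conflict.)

The answer is the maximum number of intervals overlapping at any instant.
starts: [2, 4, 4, 5, 9, 10, 11, 13, 15, 16]
ends:   [4, 5, 8, 8, 12, 13, 14, 15, 17, 18]
s2→1 e4→0 s4→1 s4→2 e5→1 s5→2 e8→1 e8→0 s9→1 s10→2 s11→3  — peak 3.

3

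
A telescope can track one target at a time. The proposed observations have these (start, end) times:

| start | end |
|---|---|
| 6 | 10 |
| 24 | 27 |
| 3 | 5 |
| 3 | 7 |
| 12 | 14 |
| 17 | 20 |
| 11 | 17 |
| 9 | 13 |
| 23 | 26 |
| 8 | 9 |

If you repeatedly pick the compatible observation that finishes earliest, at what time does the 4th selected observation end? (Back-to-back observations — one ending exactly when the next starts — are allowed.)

20

Greedy by earliest finish: after sorting by end time, pick each interval compatible with the last pick.
Sorted by end: (3,5)  (3,7)  (8,9)  (6,10)  (9,13)  (12,14)  (11,17)  (17,20)  (23,26)  (24,27)
take (3,5); take (8,9); take (9,13); take (17,20); take (23,26).
Selected: (3,5) (8,9) (9,13) (17,20) (23,26)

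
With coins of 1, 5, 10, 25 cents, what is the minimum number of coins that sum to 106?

Use the largest denomination that fits, subtract, and repeat.
106 = 4×25 + 1×5 + 1×1
Total coins = 4 + 1 + 1 = 6

6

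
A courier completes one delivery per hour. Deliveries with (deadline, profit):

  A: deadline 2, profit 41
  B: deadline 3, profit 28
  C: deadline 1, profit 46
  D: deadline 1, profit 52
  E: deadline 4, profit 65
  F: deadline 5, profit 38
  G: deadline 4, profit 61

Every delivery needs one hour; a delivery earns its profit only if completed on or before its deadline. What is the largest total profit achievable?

Sort by profit descending; place each in the latest free slot ≤ its deadline.
Profit order: E=65 G=61 D=52 C=46 A=41 F=38 B=28
Assign: E→slot 4, G→slot 3, D→slot 1, C skipped, A→slot 2, F→slot 5, B skipped.
Slots: [1:D] [2:A] [3:G] [4:E] [5:F]
Profit = 52 + 41 + 61 + 65 + 38 = 257

257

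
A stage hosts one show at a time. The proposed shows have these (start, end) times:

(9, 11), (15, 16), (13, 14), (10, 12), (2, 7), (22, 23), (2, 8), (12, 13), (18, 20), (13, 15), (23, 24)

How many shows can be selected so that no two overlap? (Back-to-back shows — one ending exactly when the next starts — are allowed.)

By end time: (2,7), (2,8), (9,11), (10,12), (12,13), (13,14), (13,15), (15,16), (18,20), (22,23), (23,24).
Pick (2,7); next start ≥ 7 → (9,11); next start ≥ 11 → (12,13); next start ≥ 13 → (13,14); next start ≥ 14 → (15,16); next start ≥ 16 → (18,20); next start ≥ 20 → (22,23); next start ≥ 23 → (23,24).
Selected 8 shows.

8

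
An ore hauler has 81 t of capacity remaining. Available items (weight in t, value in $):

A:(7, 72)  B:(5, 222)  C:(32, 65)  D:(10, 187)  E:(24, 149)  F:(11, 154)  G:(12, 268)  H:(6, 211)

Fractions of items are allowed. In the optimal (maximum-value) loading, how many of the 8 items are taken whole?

Sort by value per unit weight and fill in that order.
Ratios (sorted): B 44.40, H 35.17, G 22.33, D 18.70, F 14.00, A 10.29, E 6.21, C 2.03
take B (5 @ 222); take H (6 @ 211); take G (12 @ 268); take D (10 @ 187); take F (11 @ 154); take A (7 @ 72); take E (24 @ 149); take 6/32 of C → 12.19. Capacity used 81/81.
7 item(s) taken whole; one partial (take 6/32 of C).

7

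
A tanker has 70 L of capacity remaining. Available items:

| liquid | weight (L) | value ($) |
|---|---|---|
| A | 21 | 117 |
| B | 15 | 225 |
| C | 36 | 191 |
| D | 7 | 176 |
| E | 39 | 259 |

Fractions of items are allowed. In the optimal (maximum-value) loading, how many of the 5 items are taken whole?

Ratios (sorted): D 25.14, B 15.00, E 6.64, A 5.57, C 5.31
take D (7 @ 176); take B (15 @ 225); take E (39 @ 259); take 9/21 of A → 50.14. Capacity used 70/70.
3 item(s) taken whole; one partial (take 9/21 of A).

3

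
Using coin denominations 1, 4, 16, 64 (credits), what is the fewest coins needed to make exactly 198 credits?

198 − 3×64→6 − 1×4→2 − 2×1→0
Total coins = 3 + 1 + 2 = 6

6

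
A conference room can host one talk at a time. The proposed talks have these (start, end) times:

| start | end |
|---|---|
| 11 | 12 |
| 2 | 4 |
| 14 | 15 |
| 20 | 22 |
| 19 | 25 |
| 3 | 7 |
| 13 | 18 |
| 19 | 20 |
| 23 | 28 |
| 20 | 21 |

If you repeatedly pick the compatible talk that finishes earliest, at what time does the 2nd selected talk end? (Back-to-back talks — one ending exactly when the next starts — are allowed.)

Sort by end time and greedily take each interval whose start is ≥ the last chosen end.
By end time: (2,4), (3,7), (11,12), (14,15), (13,18), (19,20), (20,21), (20,22), (19,25), (23,28).
Pick (2,4); next start ≥ 4 → (11,12); next start ≥ 12 → (14,15); next start ≥ 15 → (19,20); next start ≥ 20 → (20,21); next start ≥ 21 → (23,28).
Selected: (2,4) (11,12) (14,15) (19,20) (20,21) (23,28)

12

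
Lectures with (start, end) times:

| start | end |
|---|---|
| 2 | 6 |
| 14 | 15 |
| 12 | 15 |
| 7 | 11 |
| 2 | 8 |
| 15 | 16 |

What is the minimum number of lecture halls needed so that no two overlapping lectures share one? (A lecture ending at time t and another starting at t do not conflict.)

The answer is the maximum number of intervals overlapping at any instant.
starts: [2, 2, 7, 12, 14, 15]
ends:   [6, 8, 11, 15, 15, 16]
s2→1 s2→2  — peak 2.

2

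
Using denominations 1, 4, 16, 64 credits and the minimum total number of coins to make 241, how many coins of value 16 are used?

Greedy: take as many of the largest coin as possible, then repeat with the remainder.
241 − 3×64→49 − 3×16→1 − 1×1→0
Count of 16: 3

3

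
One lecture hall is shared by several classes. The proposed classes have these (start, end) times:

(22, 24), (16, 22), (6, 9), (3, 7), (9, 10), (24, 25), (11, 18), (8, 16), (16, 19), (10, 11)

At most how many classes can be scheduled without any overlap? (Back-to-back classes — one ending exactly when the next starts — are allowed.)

6

Sorted by end: (3,7)  (6,9)  (9,10)  (10,11)  (8,16)  (11,18)  (16,19)  (16,22)  (22,24)  (24,25)
take (3,7); take (9,10); take (10,11); skip (8,16); take (11,18); take (22,24); take (24,25).
Selected 6 classes.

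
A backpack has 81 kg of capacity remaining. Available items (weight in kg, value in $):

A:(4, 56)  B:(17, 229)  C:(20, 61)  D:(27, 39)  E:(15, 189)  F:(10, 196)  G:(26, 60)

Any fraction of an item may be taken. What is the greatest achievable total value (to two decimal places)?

Sort by value per unit weight and fill in that order.
Ratios (sorted): F 19.60, A 14.00, B 13.47, E 12.60, C 3.05, G 2.31, D 1.44
take F (10 @ 196); take A (4 @ 56); take B (17 @ 229); take E (15 @ 189); take C (20 @ 61); take 15/26 of G → 34.62. Capacity used 81/81.
Total value = 765.62

765.62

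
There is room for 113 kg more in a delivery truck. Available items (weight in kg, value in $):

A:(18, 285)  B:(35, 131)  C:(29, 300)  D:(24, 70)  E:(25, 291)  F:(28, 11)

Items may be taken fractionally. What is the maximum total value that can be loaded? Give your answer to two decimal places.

1024.50

Greedy by value/weight ratio, highest first.
Ratios (sorted): A 15.83, E 11.64, C 10.34, B 3.74, D 2.92, F 0.39
take A (18 @ 285); take E (25 @ 291); take C (29 @ 300); take B (35 @ 131); take 6/24 of D → 17.50. Capacity used 113/113.
Total value = 1024.50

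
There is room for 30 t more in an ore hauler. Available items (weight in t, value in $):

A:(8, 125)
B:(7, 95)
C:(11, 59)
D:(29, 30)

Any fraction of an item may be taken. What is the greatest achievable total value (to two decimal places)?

Order: A (125/8=15.62) > B (95/7=13.57) > C (59/11=5.36) > D (30/29=1.03)
Fill: take A (8 @ 125) → take B (7 @ 95) → take C (11 @ 59) → take 4/29 of D → 4.14; 30/30 used.
Total value = 283.14

283.14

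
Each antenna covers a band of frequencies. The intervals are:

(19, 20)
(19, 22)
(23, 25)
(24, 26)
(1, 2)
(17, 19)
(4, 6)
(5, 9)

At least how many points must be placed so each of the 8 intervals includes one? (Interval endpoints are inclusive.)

Sort by right endpoint; whenever an interval is uncovered, place a point at its right end.
By right end: [1,2]  [4,6]  [5,9]  [17,19]  [19,20]  [19,22]  [23,25]  [24,26]
[1,2] uncovered → point at 2; [4,6] uncovered → point at 6; [17,19] uncovered → point at 19; [23,25] uncovered → point at 25.
Points: 2, 6, 19, 25 (4 total).

4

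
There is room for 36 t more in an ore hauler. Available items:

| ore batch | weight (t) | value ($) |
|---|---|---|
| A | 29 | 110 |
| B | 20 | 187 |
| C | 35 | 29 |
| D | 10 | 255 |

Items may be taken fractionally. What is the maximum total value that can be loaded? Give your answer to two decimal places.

464.76

Greedy by value/weight ratio, highest first.
Ratios (sorted): D 25.50, B 9.35, A 3.79, C 0.83
take D (10 @ 255); take B (20 @ 187); take 6/29 of A → 22.76. Capacity used 36/36.
Total value = 464.76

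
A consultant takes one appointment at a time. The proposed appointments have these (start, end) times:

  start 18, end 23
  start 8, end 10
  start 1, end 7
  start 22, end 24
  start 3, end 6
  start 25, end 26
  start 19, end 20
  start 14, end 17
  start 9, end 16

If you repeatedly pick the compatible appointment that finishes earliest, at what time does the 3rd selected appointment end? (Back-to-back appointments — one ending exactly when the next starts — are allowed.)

By end time: (3,6), (1,7), (8,10), (9,16), (14,17), (19,20), (18,23), (22,24), (25,26).
Pick (3,6); next start ≥ 6 → (8,10); next start ≥ 10 → (14,17); next start ≥ 17 → (19,20); next start ≥ 20 → (22,24); next start ≥ 24 → (25,26).
Selected: (3,6) (8,10) (14,17) (19,20) (22,24) (25,26)

17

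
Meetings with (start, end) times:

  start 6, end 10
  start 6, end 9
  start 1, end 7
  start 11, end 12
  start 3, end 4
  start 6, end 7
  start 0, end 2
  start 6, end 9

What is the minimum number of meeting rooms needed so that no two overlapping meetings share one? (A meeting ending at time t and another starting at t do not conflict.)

Count concurrent intervals with a sweep; the peak is the room count.
starts: [0, 1, 3, 6, 6, 6, 6, 11]
ends:   [2, 4, 7, 7, 9, 9, 10, 12]
s0→1 s1→2 e2→1 s3→2 e4→1 s6→2 s6→3 s6→4 s6→5  — peak 5.

5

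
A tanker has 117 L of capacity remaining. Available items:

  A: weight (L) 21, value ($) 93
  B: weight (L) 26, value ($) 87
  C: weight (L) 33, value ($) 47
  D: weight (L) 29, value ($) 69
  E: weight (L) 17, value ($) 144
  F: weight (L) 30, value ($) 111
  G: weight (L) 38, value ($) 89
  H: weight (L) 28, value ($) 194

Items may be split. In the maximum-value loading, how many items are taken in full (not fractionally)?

Sort by value per unit weight and fill in that order.
Ratios (sorted): E 8.47, H 6.93, A 4.43, F 3.70, B 3.35, D 2.38, G 2.34, C 1.42
take E (17 @ 144); take H (28 @ 194); take A (21 @ 93); take F (30 @ 111); take 21/26 of B → 70.27. Capacity used 117/117.
4 item(s) taken whole; one partial (take 21/26 of B).

4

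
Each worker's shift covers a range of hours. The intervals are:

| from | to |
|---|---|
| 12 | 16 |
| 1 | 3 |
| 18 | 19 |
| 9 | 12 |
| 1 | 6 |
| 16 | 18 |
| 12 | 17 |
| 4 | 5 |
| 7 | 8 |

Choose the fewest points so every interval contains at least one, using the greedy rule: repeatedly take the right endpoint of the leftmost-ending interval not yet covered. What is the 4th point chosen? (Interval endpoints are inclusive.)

12

Sort by right endpoint; whenever an interval is uncovered, place a point at its right end.
Sorted: [1,3] [4,5] [1,6] [7,8] [9,12] [12,16] [12,17] [16,18] [18,19]
{[1,3]} hit by 3; {[4,5],[1,6]} hit by 5; {[7,8]} hit by 8; {[9,12],[12,16],[12,17]} hit by 12; {[16,18],[18,19]} hit by 18.
Points: 3, 5, 8, 12, 18 (5 total).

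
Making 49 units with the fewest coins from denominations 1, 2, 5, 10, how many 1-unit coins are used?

0

Use the largest denomination that fits, subtract, and repeat.
49 − 4×10→9 − 1×5→4 − 2×2→0
Count of 1: 0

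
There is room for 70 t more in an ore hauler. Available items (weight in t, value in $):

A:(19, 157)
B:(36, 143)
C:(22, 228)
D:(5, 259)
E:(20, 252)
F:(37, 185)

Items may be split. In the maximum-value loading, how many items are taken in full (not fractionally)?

Ratios (sorted): D 51.80, E 12.60, C 10.36, A 8.26, F 5.00, B 3.97
take D (5 @ 259); take E (20 @ 252); take C (22 @ 228); take A (19 @ 157); take 4/37 of F → 20.00. Capacity used 70/70.
4 item(s) taken whole; one partial (take 4/37 of F).

4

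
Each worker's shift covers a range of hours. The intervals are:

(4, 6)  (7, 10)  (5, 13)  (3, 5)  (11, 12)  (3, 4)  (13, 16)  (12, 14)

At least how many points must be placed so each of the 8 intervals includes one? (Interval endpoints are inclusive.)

Sort by right endpoint; whenever an interval is uncovered, place a point at its right end.
By right end: [3,4]  [3,5]  [4,6]  [7,10]  [11,12]  [5,13]  [12,14]  [13,16]
[3,4] uncovered → point at 4; [7,10] uncovered → point at 10; [11,12] uncovered → point at 12; [13,16] uncovered → point at 16.
Points: 4, 10, 12, 16 (4 total).

4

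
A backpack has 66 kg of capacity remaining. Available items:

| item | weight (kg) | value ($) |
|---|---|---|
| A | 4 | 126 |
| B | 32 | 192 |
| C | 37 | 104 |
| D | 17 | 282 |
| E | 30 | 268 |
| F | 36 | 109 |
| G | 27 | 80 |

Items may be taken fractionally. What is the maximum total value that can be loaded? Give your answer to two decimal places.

766.00

Greedy by value/weight ratio, highest first.
Order: A (126/4=31.50) > D (282/17=16.59) > E (268/30=8.93) > B (192/32=6.00) > F (109/36=3.03) > G (80/27=2.96) > C (104/37=2.81)
Fill: take A (4 @ 126) → take D (17 @ 282) → take E (30 @ 268) → take 15/32 of B → 90.00; 66/66 used.
Total value = 766.00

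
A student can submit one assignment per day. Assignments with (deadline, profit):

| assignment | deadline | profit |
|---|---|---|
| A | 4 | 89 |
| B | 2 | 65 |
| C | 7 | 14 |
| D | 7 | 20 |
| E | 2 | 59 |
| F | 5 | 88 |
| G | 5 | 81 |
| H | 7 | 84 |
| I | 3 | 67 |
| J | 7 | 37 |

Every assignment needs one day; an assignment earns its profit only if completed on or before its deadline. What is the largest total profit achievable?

511

By profit: A(d4,89), F(d5,88), H(d7,84), G(d5,81), I(d3,67), B(d2,65), E(d2,59), J(d7,37), D(d7,20), C(d7,14)
A→slot 4; F→slot 5; H→slot 7; G→slot 3; I→slot 2; B→slot 1; E skipped; J→slot 6; D skipped; C skipped.
Profit = 65 + 67 + 81 + 89 + 88 + 37 + 84 = 511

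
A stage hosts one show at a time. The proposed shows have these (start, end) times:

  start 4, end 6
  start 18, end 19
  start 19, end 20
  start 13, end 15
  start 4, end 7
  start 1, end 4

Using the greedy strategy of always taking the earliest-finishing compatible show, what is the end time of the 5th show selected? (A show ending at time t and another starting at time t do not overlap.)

Order by finish time; keep every interval that doesn't clash with the previous kept one.
Sorted by end: (1,4)  (4,6)  (4,7)  (13,15)  (18,19)  (19,20)
take (1,4); take (4,6); take (13,15); take (18,19); take (19,20).
Selected: (1,4) (4,6) (13,15) (18,19) (19,20)

20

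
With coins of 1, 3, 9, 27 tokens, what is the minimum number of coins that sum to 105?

105 − 3×27→24 − 2×9→6 − 2×3→0
Total coins = 3 + 2 + 2 = 7

7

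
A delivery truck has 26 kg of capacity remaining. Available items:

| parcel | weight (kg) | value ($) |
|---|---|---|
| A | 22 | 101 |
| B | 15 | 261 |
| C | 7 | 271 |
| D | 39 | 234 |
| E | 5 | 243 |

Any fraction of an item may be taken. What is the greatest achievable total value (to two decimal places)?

Greedy by value/weight ratio, highest first.
Ratios (sorted): E 48.60, C 38.71, B 17.40, D 6.00, A 4.59
take E (5 @ 243); take C (7 @ 271); take 14/15 of B → 243.60. Capacity used 26/26.
Total value = 757.60

757.60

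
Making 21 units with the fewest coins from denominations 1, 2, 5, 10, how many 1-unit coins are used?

1

21 = 2×10 + 1×1
Count of 1: 1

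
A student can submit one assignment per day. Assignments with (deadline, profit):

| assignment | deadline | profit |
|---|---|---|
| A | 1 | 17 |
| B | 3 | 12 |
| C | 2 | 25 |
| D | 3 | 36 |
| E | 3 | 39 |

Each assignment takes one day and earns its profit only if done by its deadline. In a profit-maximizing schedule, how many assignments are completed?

Take jobs in profit order; each goes to the latest open slot no later than its deadline.
By profit: E(d3,39), D(d3,36), C(d2,25), A(d1,17), B(d3,12)
E→slot 3; D→slot 2; C→slot 1; A skipped; B skipped.
3 of 5 scheduled.

3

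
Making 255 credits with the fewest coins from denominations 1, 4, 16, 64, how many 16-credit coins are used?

3

255 = 3×64 + 3×16 + 3×4 + 3×1
Count of 16: 3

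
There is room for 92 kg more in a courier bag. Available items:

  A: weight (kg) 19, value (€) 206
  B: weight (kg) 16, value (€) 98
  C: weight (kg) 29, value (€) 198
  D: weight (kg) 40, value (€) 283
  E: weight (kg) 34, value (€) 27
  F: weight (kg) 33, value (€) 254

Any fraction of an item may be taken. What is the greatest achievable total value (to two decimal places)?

Greedy by value/weight ratio, highest first.
Ratios (sorted): A 10.84, F 7.70, D 7.08, C 6.83, B 6.12, E 0.79
take A (19 @ 206); take F (33 @ 254); take D (40 @ 283). Capacity used 92/92.
Total value = 743.00

743.00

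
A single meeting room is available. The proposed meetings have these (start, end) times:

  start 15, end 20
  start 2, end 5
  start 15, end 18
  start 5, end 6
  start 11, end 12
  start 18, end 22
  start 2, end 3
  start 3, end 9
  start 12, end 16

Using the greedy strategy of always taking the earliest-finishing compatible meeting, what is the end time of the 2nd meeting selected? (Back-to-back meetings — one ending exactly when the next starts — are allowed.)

Sort by end time and greedily take each interval whose start is ≥ the last chosen end.
By end time: (2,3), (2,5), (5,6), (3,9), (11,12), (12,16), (15,18), (15,20), (18,22).
Pick (2,3); next start ≥ 3 → (5,6); next start ≥ 6 → (11,12); next start ≥ 12 → (12,16); next start ≥ 16 → (18,22).
Selected: (2,3) (5,6) (11,12) (12,16) (18,22)

6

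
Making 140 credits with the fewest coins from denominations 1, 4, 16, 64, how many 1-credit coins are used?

Use the largest denomination that fits, subtract, and repeat.
140 = 2×64 + 3×4
Count of 1: 0

0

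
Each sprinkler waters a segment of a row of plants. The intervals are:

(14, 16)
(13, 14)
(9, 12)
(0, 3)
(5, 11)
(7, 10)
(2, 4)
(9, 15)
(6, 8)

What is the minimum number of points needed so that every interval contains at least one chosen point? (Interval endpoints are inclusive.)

4

By right end: [0,3]  [2,4]  [6,8]  [7,10]  [5,11]  [9,12]  [13,14]  [9,15]  [14,16]
[0,3] uncovered → point at 3; [6,8] uncovered → point at 8; [9,12] uncovered → point at 12; [13,14] uncovered → point at 14.
Points: 3, 8, 12, 14 (4 total).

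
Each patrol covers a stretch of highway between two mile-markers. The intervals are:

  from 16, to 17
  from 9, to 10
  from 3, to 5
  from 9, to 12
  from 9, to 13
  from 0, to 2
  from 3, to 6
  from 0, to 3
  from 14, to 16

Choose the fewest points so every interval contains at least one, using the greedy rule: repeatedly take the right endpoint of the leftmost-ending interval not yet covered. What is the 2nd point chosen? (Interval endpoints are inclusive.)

Sorted: [0,2] [0,3] [3,5] [3,6] [9,10] [9,12] [9,13] [14,16] [16,17]
{[0,2],[0,3]} hit by 2; {[3,5],[3,6]} hit by 5; {[9,10],[9,12],[9,13]} hit by 10; {[14,16],[16,17]} hit by 16.
Points: 2, 5, 10, 16 (4 total).

5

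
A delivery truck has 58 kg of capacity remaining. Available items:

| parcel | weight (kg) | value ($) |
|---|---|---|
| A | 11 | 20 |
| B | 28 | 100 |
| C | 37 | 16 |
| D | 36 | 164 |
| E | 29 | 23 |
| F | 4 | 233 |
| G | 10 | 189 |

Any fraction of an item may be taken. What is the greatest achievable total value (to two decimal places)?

Ratios (sorted): F 58.25, G 18.90, D 4.56, B 3.57, A 1.82, E 0.79, C 0.43
take F (4 @ 233); take G (10 @ 189); take D (36 @ 164); take 8/28 of B → 28.57. Capacity used 58/58.
Total value = 614.57

614.57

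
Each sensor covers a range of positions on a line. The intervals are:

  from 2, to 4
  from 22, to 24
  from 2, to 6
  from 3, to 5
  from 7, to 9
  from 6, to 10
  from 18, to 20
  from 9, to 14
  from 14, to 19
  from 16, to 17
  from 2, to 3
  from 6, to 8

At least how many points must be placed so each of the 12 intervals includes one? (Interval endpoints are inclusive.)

Sorted: [2,3] [2,4] [3,5] [2,6] [6,8] [7,9] [6,10] [9,14] [16,17] [14,19] [18,20] [22,24]
{[2,3],[2,4],[3,5],[2,6]} hit by 3; {[6,8],[7,9],[6,10]} hit by 8; {[9,14]} hit by 14; {[16,17],[14,19]} hit by 17; {[18,20]} hit by 20; {[22,24]} hit by 24.
Points: 3, 8, 14, 17, 20, 24 (6 total).

6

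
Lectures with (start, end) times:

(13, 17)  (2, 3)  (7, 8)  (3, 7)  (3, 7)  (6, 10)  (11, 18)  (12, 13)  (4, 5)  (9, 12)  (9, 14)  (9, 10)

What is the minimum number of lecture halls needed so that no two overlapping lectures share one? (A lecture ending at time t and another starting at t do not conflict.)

starts: [2, 3, 3, 4, 6, 7, 9, 9, 9, 11, 12, 13]
ends:   [3, 5, 7, 7, 8, 10, 10, 12, 13, 14, 17, 18]
s2→1 e3→0 s3→1 s3→2 s4→3 e5→2 s6→3 e7→2 e7→1 s7→2 e8→1 s9→2 s9→3 s9→4  — peak 4.

4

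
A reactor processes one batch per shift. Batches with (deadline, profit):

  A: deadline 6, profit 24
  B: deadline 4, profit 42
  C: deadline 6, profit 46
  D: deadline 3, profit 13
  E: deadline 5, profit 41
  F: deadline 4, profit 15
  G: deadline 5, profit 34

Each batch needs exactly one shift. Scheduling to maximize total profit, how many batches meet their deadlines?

6

Take jobs in profit order; each goes to the latest open slot no later than its deadline.
By profit: C(d6,46), B(d4,42), E(d5,41), G(d5,34), A(d6,24), F(d4,15), D(d3,13)
C→slot 6; B→slot 4; E→slot 5; G→slot 3; A→slot 2; F→slot 1; D skipped.
6 of 7 scheduled.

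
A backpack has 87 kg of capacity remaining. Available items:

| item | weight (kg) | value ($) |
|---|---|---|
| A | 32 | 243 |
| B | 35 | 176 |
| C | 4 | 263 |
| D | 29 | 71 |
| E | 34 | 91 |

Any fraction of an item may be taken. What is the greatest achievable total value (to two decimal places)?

724.82

Order: C (263/4=65.75) > A (243/32=7.59) > B (176/35=5.03) > E (91/34=2.68) > D (71/29=2.45)
Fill: take C (4 @ 263) → take A (32 @ 243) → take B (35 @ 176) → take 16/34 of E → 42.82; 87/87 used.
Total value = 724.82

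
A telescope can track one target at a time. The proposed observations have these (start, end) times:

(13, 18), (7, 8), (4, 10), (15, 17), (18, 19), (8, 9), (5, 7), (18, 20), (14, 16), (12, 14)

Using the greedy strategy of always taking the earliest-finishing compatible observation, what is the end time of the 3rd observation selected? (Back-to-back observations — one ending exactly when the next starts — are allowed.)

9

Sort by end time and greedily take each interval whose start is ≥ the last chosen end.
Sorted by end: (5,7)  (7,8)  (8,9)  (4,10)  (12,14)  (14,16)  (15,17)  (13,18)  (18,19)  (18,20)
take (5,7); take (7,8); take (8,9); take (12,14); take (14,16); take (18,19).
Selected: (5,7) (7,8) (8,9) (12,14) (14,16) (18,19)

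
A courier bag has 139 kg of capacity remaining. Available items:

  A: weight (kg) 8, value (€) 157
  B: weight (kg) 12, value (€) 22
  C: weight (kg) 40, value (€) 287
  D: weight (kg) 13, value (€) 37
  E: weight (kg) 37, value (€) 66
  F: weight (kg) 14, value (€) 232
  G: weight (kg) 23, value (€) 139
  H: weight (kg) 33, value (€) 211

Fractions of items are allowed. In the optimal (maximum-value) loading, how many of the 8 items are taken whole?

6

Ratios (sorted): A 19.62, F 16.57, C 7.17, H 6.39, G 6.04, D 2.85, B 1.83, E 1.78
take A (8 @ 157); take F (14 @ 232); take C (40 @ 287); take H (33 @ 211); take G (23 @ 139); take D (13 @ 37); take 8/12 of B → 14.67. Capacity used 139/139.
6 item(s) taken whole; one partial (take 8/12 of B).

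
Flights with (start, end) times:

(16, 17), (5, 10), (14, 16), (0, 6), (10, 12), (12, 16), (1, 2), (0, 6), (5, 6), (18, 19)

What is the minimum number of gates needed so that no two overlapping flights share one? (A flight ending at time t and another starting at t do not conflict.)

4

The answer is the maximum number of intervals overlapping at any instant.
starts: [0, 0, 1, 5, 5, 10, 12, 14, 16, 18]
ends:   [2, 6, 6, 6, 10, 12, 16, 16, 17, 19]
s0→1 s0→2 s1→3 e2→2 s5→3 s5→4  — peak 4.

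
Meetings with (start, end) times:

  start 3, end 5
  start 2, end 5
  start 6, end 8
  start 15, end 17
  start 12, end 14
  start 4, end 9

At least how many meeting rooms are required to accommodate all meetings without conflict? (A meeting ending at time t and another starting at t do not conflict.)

3

Count concurrent intervals with a sweep; the peak is the room count.
Events (time:±→running): 2:+→1 3:+→2 4:+→3 … peak 3.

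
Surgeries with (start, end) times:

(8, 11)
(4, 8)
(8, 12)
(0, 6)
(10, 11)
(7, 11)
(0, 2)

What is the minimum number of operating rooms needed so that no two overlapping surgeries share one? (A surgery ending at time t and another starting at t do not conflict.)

The answer is the maximum number of intervals overlapping at any instant.
Events (time:±→running): 0:+→1 0:+→2 2:-→1 4:+→2 6:-→1 7:+→2 8:-→1 8:+→2 8:+→3 10:+→4 … peak 4.

4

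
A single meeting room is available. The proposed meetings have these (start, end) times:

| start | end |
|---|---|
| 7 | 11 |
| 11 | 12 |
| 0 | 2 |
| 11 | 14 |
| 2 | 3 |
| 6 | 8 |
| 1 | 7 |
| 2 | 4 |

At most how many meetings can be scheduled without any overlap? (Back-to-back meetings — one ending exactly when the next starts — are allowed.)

4

Greedy by earliest finish: after sorting by end time, pick each interval compatible with the last pick.
By end time: (0,2), (2,3), (2,4), (1,7), (6,8), (7,11), (11,12), (11,14).
Pick (0,2); next start ≥ 2 → (2,3); next start ≥ 3 → (6,8); next start ≥ 8 → (11,12).
Selected 4 meetings.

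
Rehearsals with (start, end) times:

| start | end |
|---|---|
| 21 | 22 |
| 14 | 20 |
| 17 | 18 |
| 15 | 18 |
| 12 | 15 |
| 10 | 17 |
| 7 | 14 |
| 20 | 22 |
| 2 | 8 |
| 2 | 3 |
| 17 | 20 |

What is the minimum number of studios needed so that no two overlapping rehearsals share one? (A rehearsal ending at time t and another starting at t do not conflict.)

4

Events (time:±→running): 2:+→1 2:+→2 3:-→1 7:+→2 8:-→1 10:+→2 12:+→3 14:-→2 14:+→3 15:-→2 15:+→3 17:-→2 17:+→3 17:+→4 … peak 4.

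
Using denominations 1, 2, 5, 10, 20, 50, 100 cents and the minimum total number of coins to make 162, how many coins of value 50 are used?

Use the largest denomination that fits, subtract, and repeat.
162 − 1×100→62 − 1×50→12 − 1×10→2 − 1×2→0
Count of 50: 1

1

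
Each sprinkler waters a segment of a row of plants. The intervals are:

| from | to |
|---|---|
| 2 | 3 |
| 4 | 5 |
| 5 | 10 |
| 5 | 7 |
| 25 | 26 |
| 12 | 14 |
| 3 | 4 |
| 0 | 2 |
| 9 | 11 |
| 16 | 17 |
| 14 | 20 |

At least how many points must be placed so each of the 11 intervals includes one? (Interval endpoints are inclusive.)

7

Process intervals by earliest right end; each time one isn't hit yet, stab at its right endpoint.
By right end: [0,2]  [2,3]  [3,4]  [4,5]  [5,7]  [5,10]  [9,11]  [12,14]  [16,17]  [14,20]  [25,26]
[0,2] uncovered → point at 2; [3,4] uncovered → point at 4; [5,7] uncovered → point at 7; [9,11] uncovered → point at 11; [12,14] uncovered → point at 14; [16,17] uncovered → point at 17; [25,26] uncovered → point at 26.
Points: 2, 4, 7, 11, 14, 17, 26 (7 total).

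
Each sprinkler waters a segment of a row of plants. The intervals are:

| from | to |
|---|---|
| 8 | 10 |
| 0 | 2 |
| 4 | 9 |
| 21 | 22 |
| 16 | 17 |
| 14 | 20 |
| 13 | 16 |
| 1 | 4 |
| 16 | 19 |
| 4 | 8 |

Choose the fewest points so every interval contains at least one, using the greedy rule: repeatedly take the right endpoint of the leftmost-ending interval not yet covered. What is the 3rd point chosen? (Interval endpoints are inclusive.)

By right end: [0,2]  [1,4]  [4,8]  [4,9]  [8,10]  [13,16]  [16,17]  [16,19]  [14,20]  [21,22]
[0,2] uncovered → point at 2; [4,8] uncovered → point at 8; [13,16] uncovered → point at 16; [21,22] uncovered → point at 22.
Points: 2, 8, 16, 22 (4 total).

16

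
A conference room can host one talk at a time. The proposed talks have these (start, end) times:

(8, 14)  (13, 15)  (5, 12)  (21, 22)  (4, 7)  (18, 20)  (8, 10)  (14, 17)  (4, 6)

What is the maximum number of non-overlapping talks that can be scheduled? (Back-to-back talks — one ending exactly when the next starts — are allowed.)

5

Order by finish time; keep every interval that doesn't clash with the previous kept one.
Sorted by end: (4,6)  (4,7)  (8,10)  (5,12)  (8,14)  (13,15)  (14,17)  (18,20)  (21,22)
take (4,6); take (8,10); skip (5,12); take (13,15); take (18,20); take (21,22).
Selected 5 talks.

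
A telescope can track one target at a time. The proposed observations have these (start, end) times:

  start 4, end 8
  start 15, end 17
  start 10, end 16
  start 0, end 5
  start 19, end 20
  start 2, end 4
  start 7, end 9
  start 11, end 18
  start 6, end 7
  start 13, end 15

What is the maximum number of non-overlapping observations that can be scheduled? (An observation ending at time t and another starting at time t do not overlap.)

By end time: (2,4), (0,5), (6,7), (4,8), (7,9), (13,15), (10,16), (15,17), (11,18), (19,20).
Pick (2,4); next start ≥ 4 → (6,7); next start ≥ 7 → (7,9); next start ≥ 9 → (13,15); next start ≥ 15 → (15,17); next start ≥ 17 → (19,20).
Selected 6 observations.

6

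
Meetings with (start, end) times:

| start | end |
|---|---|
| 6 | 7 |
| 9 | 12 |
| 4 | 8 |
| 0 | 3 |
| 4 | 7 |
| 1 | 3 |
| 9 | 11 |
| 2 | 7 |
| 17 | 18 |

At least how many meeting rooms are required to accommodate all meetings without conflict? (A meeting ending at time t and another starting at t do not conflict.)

4

The answer is the maximum number of intervals overlapping at any instant.
Events (time:±→running): 0:+→1 1:+→2 2:+→3 3:-→2 3:-→1 4:+→2 4:+→3 6:+→4 … peak 4.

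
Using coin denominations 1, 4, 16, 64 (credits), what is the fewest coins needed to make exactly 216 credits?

6

216 = 3×64 + 1×16 + 2×4
Total coins = 3 + 1 + 2 = 6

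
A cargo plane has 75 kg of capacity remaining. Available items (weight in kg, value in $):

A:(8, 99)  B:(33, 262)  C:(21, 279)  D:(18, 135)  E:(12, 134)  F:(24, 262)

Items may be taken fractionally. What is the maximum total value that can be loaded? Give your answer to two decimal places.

Ratios (sorted): C 13.29, A 12.38, E 11.17, F 10.92, B 7.94, D 7.50
take C (21 @ 279); take A (8 @ 99); take E (12 @ 134); take F (24 @ 262); take 10/33 of B → 79.39. Capacity used 75/75.
Total value = 853.39

853.39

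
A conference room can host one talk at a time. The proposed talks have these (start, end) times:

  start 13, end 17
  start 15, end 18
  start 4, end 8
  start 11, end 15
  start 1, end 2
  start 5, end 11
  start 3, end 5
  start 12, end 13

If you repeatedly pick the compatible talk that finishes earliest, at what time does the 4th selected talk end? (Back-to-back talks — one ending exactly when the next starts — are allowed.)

13

Order by finish time; keep every interval that doesn't clash with the previous kept one.
Sorted by end: (1,2)  (3,5)  (4,8)  (5,11)  (12,13)  (11,15)  (13,17)  (15,18)
take (1,2); take (3,5); skip (4,8); take (5,11); take (12,13); take (13,17).
Selected: (1,2) (3,5) (5,11) (12,13) (13,17)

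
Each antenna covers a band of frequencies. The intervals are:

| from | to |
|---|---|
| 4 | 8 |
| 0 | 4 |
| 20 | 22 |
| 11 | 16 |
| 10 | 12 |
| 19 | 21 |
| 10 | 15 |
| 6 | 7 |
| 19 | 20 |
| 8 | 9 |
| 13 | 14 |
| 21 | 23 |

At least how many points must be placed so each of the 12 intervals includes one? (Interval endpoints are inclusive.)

Sort by right endpoint; whenever an interval is uncovered, place a point at its right end.
Sorted: [0,4] [6,7] [4,8] [8,9] [10,12] [13,14] [10,15] [11,16] [19,20] [19,21] [20,22] [21,23]
{[0,4]} hit by 4; {[6,7],[4,8]} hit by 7; {[8,9]} hit by 9; {[10,12]} hit by 12; {[13,14],[10,15],[11,16]} hit by 14; {[19,20],[19,21],[20,22]} hit by 20; {[21,23]} hit by 23.
Points: 4, 7, 9, 12, 14, 20, 23 (7 total).

7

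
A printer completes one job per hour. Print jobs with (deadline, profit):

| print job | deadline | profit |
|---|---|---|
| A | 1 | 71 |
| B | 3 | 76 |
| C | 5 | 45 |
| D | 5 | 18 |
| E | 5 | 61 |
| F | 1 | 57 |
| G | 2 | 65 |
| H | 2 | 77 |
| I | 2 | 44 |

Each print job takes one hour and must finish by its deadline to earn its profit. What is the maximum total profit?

Sort by profit descending; place each in the latest free slot ≤ its deadline.
By profit: H(d2,77), B(d3,76), A(d1,71), G(d2,65), E(d5,61), F(d1,57), C(d5,45), I(d2,44), D(d5,18)
H→slot 2; B→slot 3; A→slot 1; G skipped; E→slot 5; F skipped; C→slot 4; I skipped; D skipped.
Profit = 71 + 77 + 76 + 45 + 61 = 330

330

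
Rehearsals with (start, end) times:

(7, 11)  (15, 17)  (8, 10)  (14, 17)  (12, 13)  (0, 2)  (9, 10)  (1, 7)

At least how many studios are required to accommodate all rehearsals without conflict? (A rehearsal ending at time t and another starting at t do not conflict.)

3

The answer is the maximum number of intervals overlapping at any instant.
starts: [0, 1, 7, 8, 9, 12, 14, 15]
ends:   [2, 7, 10, 10, 11, 13, 17, 17]
s0→1 s1→2 e2→1 e7→0 s7→1 s8→2 s9→3  — peak 3.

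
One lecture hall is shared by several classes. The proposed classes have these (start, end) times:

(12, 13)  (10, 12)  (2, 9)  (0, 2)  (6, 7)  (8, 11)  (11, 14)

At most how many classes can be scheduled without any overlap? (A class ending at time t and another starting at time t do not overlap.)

4

By end time: (0,2), (6,7), (2,9), (8,11), (10,12), (12,13), (11,14).
Pick (0,2); next start ≥ 2 → (6,7); next start ≥ 7 → (8,11); next start ≥ 11 → (12,13).
Selected 4 classes.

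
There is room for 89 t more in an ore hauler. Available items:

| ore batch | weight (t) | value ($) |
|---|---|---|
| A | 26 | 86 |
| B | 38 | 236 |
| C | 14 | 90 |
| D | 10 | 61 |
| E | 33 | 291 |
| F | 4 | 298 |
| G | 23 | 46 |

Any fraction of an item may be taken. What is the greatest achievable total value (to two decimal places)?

915.00

Sort by value per unit weight and fill in that order.
Order: F (298/4=74.50) > E (291/33=8.82) > C (90/14=6.43) > B (236/38=6.21) > D (61/10=6.10) > A (86/26=3.31) > G (46/23=2.00)
Fill: take F (4 @ 298) → take E (33 @ 291) → take C (14 @ 90) → take B (38 @ 236); 89/89 used.
Total value = 915.00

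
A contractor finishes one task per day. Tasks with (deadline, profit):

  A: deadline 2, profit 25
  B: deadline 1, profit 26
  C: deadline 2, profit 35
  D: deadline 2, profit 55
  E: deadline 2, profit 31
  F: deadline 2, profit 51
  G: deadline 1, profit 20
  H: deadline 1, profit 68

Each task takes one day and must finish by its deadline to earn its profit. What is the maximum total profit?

By profit: H(d1,68), D(d2,55), F(d2,51), C(d2,35), E(d2,31), B(d1,26), A(d2,25), G(d1,20)
H→slot 1; D→slot 2; F skipped; C skipped; E skipped; B skipped; A skipped; G skipped.
Profit = 68 + 55 = 123

123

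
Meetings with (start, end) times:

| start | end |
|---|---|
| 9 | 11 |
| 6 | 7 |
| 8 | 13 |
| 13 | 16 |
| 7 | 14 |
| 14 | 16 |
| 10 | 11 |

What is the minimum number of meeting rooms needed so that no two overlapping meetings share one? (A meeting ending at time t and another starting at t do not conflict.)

4

The answer is the maximum number of intervals overlapping at any instant.
starts: [6, 7, 8, 9, 10, 13, 14]
ends:   [7, 11, 11, 13, 14, 16, 16]
s6→1 e7→0 s7→1 s8→2 s9→3 s10→4  — peak 4.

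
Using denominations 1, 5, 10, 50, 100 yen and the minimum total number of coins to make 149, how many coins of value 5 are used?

1

149 = 1×100 + 4×10 + 1×5 + 4×1
Count of 5: 1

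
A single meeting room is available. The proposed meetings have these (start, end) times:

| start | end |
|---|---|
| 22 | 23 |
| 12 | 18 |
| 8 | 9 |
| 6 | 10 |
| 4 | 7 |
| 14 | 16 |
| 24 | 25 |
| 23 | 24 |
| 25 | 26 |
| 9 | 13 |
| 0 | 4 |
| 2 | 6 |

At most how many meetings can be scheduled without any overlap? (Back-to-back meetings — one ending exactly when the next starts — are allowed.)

Greedy by earliest finish: after sorting by end time, pick each interval compatible with the last pick.
By end time: (0,4), (2,6), (4,7), (8,9), (6,10), (9,13), (14,16), (12,18), (22,23), (23,24), (24,25), (25,26).
Pick (0,4); next start ≥ 4 → (4,7); next start ≥ 7 → (8,9); next start ≥ 9 → (9,13); next start ≥ 13 → (14,16); next start ≥ 16 → (22,23); next start ≥ 23 → (23,24); next start ≥ 24 → (24,25); next start ≥ 25 → (25,26).
Selected 9 meetings.

9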